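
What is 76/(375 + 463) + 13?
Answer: 5485/419 ≈ 13.091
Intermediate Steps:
76/(375 + 463) + 13 = 76/838 + 13 = 76*(1/838) + 13 = 38/419 + 13 = 5485/419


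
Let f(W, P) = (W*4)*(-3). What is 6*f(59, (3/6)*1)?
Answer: -4248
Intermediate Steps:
f(W, P) = -12*W (f(W, P) = (4*W)*(-3) = -12*W)
6*f(59, (3/6)*1) = 6*(-12*59) = 6*(-708) = -4248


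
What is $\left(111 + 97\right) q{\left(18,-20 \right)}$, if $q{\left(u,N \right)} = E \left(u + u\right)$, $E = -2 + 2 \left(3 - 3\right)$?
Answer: $-14976$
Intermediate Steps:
$E = -2$ ($E = -2 + 2 \cdot 0 = -2 + 0 = -2$)
$q{\left(u,N \right)} = - 4 u$ ($q{\left(u,N \right)} = - 2 \left(u + u\right) = - 2 \cdot 2 u = - 4 u$)
$\left(111 + 97\right) q{\left(18,-20 \right)} = \left(111 + 97\right) \left(\left(-4\right) 18\right) = 208 \left(-72\right) = -14976$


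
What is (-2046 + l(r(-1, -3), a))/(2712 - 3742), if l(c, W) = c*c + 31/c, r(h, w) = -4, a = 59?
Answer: 8151/4120 ≈ 1.9784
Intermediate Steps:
l(c, W) = c² + 31/c
(-2046 + l(r(-1, -3), a))/(2712 - 3742) = (-2046 + (31 + (-4)³)/(-4))/(2712 - 3742) = (-2046 - (31 - 64)/4)/(-1030) = (-2046 - ¼*(-33))*(-1/1030) = (-2046 + 33/4)*(-1/1030) = -8151/4*(-1/1030) = 8151/4120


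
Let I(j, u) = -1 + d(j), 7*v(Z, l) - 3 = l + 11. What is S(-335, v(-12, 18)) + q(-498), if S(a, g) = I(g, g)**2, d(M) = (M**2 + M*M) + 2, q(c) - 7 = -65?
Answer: 4258151/2401 ≈ 1773.5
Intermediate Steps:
v(Z, l) = 2 + l/7 (v(Z, l) = 3/7 + (l + 11)/7 = 3/7 + (11 + l)/7 = 3/7 + (11/7 + l/7) = 2 + l/7)
q(c) = -58 (q(c) = 7 - 65 = -58)
d(M) = 2 + 2*M**2 (d(M) = (M**2 + M**2) + 2 = 2*M**2 + 2 = 2 + 2*M**2)
I(j, u) = 1 + 2*j**2 (I(j, u) = -1 + (2 + 2*j**2) = 1 + 2*j**2)
S(a, g) = (1 + 2*g**2)**2
S(-335, v(-12, 18)) + q(-498) = (1 + 2*(2 + (1/7)*18)**2)**2 - 58 = (1 + 2*(2 + 18/7)**2)**2 - 58 = (1 + 2*(32/7)**2)**2 - 58 = (1 + 2*(1024/49))**2 - 58 = (1 + 2048/49)**2 - 58 = (2097/49)**2 - 58 = 4397409/2401 - 58 = 4258151/2401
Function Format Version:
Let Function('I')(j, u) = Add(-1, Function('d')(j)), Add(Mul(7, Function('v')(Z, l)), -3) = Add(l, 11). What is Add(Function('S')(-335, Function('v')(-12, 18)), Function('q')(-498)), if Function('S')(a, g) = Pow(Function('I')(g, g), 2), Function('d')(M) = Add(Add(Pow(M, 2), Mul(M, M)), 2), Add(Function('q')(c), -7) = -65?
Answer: Rational(4258151, 2401) ≈ 1773.5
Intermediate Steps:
Function('v')(Z, l) = Add(2, Mul(Rational(1, 7), l)) (Function('v')(Z, l) = Add(Rational(3, 7), Mul(Rational(1, 7), Add(l, 11))) = Add(Rational(3, 7), Mul(Rational(1, 7), Add(11, l))) = Add(Rational(3, 7), Add(Rational(11, 7), Mul(Rational(1, 7), l))) = Add(2, Mul(Rational(1, 7), l)))
Function('q')(c) = -58 (Function('q')(c) = Add(7, -65) = -58)
Function('d')(M) = Add(2, Mul(2, Pow(M, 2))) (Function('d')(M) = Add(Add(Pow(M, 2), Pow(M, 2)), 2) = Add(Mul(2, Pow(M, 2)), 2) = Add(2, Mul(2, Pow(M, 2))))
Function('I')(j, u) = Add(1, Mul(2, Pow(j, 2))) (Function('I')(j, u) = Add(-1, Add(2, Mul(2, Pow(j, 2)))) = Add(1, Mul(2, Pow(j, 2))))
Function('S')(a, g) = Pow(Add(1, Mul(2, Pow(g, 2))), 2)
Add(Function('S')(-335, Function('v')(-12, 18)), Function('q')(-498)) = Add(Pow(Add(1, Mul(2, Pow(Add(2, Mul(Rational(1, 7), 18)), 2))), 2), -58) = Add(Pow(Add(1, Mul(2, Pow(Add(2, Rational(18, 7)), 2))), 2), -58) = Add(Pow(Add(1, Mul(2, Pow(Rational(32, 7), 2))), 2), -58) = Add(Pow(Add(1, Mul(2, Rational(1024, 49))), 2), -58) = Add(Pow(Add(1, Rational(2048, 49)), 2), -58) = Add(Pow(Rational(2097, 49), 2), -58) = Add(Rational(4397409, 2401), -58) = Rational(4258151, 2401)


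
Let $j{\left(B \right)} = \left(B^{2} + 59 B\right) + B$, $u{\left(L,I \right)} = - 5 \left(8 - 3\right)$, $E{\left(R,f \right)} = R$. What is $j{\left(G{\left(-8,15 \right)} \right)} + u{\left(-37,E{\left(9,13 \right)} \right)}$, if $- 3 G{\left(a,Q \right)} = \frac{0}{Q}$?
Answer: $-25$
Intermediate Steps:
$u{\left(L,I \right)} = -25$ ($u{\left(L,I \right)} = \left(-5\right) 5 = -25$)
$G{\left(a,Q \right)} = 0$ ($G{\left(a,Q \right)} = - \frac{0 \frac{1}{Q}}{3} = \left(- \frac{1}{3}\right) 0 = 0$)
$j{\left(B \right)} = B^{2} + 60 B$
$j{\left(G{\left(-8,15 \right)} \right)} + u{\left(-37,E{\left(9,13 \right)} \right)} = 0 \left(60 + 0\right) - 25 = 0 \cdot 60 - 25 = 0 - 25 = -25$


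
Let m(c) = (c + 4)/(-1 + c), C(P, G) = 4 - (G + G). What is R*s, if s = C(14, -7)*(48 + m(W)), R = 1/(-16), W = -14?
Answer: -219/4 ≈ -54.750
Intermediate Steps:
C(P, G) = 4 - 2*G
m(c) = (4 + c)/(-1 + c)
R = -1/16 ≈ -0.062500
s = 876 (s = (4 - 2*(-7))*(48 + (4 - 14)/(-1 - 14)) = (4 + 14)*(48 - 10/(-15)) = 18*(48 - 1/15*(-10)) = 18*(48 + ⅔) = 18*(146/3) = 876)
R*s = -1/16*876 = -219/4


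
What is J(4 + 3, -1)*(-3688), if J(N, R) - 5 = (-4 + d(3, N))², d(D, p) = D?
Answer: -22128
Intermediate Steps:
J(N, R) = 6 (J(N, R) = 5 + (-4 + 3)² = 5 + (-1)² = 5 + 1 = 6)
J(4 + 3, -1)*(-3688) = 6*(-3688) = -22128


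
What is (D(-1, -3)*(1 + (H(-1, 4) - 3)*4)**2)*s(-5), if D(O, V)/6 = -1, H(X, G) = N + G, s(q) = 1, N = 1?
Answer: -486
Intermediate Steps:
H(X, G) = 1 + G
D(O, V) = -6 (D(O, V) = 6*(-1) = -6)
(D(-1, -3)*(1 + (H(-1, 4) - 3)*4)**2)*s(-5) = -6*(1 + ((1 + 4) - 3)*4)**2*1 = -6*(1 + (5 - 3)*4)**2*1 = -6*(1 + 2*4)**2*1 = -6*(1 + 8)**2*1 = -6*9**2*1 = -6*81*1 = -486*1 = -486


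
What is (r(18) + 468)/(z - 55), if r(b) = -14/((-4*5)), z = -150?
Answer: -4687/2050 ≈ -2.2863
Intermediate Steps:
r(b) = 7/10 (r(b) = -14/(-20) = -14*(-1/20) = 7/10)
(r(18) + 468)/(z - 55) = (7/10 + 468)/(-150 - 55) = (4687/10)/(-205) = (4687/10)*(-1/205) = -4687/2050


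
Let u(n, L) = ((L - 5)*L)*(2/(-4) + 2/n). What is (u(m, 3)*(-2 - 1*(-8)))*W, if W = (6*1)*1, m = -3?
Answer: 252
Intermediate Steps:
W = 6 (W = 6*1 = 6)
u(n, L) = L*(-5 + L)*(-½ + 2/n) (u(n, L) = ((-5 + L)*L)*(2*(-¼) + 2/n) = (L*(-5 + L))*(-½ + 2/n) = L*(-5 + L)*(-½ + 2/n))
(u(m, 3)*(-2 - 1*(-8)))*W = ((-½*3*(20 - 4*3 - 3*(-5 + 3))/(-3))*(-2 - 1*(-8)))*6 = ((-½*3*(-⅓)*(20 - 12 - 3*(-2)))*(-2 + 8))*6 = (-½*3*(-⅓)*(20 - 12 + 6)*6)*6 = (-½*3*(-⅓)*14*6)*6 = (7*6)*6 = 42*6 = 252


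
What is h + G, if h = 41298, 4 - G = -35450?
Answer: 76752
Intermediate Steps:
G = 35454 (G = 4 - 1*(-35450) = 4 + 35450 = 35454)
h + G = 41298 + 35454 = 76752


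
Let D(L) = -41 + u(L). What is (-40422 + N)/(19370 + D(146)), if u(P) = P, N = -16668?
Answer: -11418/3895 ≈ -2.9314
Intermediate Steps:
D(L) = -41 + L
(-40422 + N)/(19370 + D(146)) = (-40422 - 16668)/(19370 + (-41 + 146)) = -57090/(19370 + 105) = -57090/19475 = -57090*1/19475 = -11418/3895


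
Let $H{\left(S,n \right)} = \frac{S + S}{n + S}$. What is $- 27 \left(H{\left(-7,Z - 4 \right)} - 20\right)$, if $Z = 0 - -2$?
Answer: $498$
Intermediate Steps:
$Z = 2$ ($Z = 0 + 2 = 2$)
$H{\left(S,n \right)} = \frac{2 S}{S + n}$
$- 27 \left(H{\left(-7,Z - 4 \right)} - 20\right) = - 27 \left(2 \left(-7\right) \frac{1}{-7 + \left(2 - 4\right)} - 20\right) = - 27 \left(2 \left(-7\right) \frac{1}{-7 - 2} - 20\right) = - 27 \left(2 \left(-7\right) \frac{1}{-9} - 20\right) = - 27 \left(2 \left(-7\right) \left(- \frac{1}{9}\right) - 20\right) = - 27 \left(\frac{14}{9} - 20\right) = \left(-27\right) \left(- \frac{166}{9}\right) = 498$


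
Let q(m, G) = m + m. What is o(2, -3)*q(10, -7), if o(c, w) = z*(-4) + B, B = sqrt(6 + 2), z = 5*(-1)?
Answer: 400 + 40*sqrt(2) ≈ 456.57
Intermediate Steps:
z = -5
B = 2*sqrt(2) (B = sqrt(8) = 2*sqrt(2) ≈ 2.8284)
o(c, w) = 20 + 2*sqrt(2) (o(c, w) = -5*(-4) + 2*sqrt(2) = 20 + 2*sqrt(2))
q(m, G) = 2*m
o(2, -3)*q(10, -7) = (20 + 2*sqrt(2))*(2*10) = (20 + 2*sqrt(2))*20 = 400 + 40*sqrt(2)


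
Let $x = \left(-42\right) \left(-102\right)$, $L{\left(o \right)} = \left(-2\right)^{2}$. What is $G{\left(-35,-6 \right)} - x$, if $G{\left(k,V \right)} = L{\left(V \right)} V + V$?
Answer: $-4314$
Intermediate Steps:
$L{\left(o \right)} = 4$
$G{\left(k,V \right)} = 5 V$ ($G{\left(k,V \right)} = 4 V + V = 5 V$)
$x = 4284$
$G{\left(-35,-6 \right)} - x = 5 \left(-6\right) - 4284 = -30 - 4284 = -4314$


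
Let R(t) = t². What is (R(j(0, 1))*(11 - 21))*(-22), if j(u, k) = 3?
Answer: 1980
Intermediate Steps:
(R(j(0, 1))*(11 - 21))*(-22) = (3²*(11 - 21))*(-22) = (9*(-10))*(-22) = -90*(-22) = 1980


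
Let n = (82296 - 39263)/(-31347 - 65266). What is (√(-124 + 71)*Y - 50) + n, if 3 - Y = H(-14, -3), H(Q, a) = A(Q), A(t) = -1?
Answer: -4873683/96613 + 4*I*√53 ≈ -50.445 + 29.12*I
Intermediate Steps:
H(Q, a) = -1
n = -43033/96613 (n = 43033/(-96613) = 43033*(-1/96613) = -43033/96613 ≈ -0.44542)
Y = 4 (Y = 3 - 1*(-1) = 3 + 1 = 4)
(√(-124 + 71)*Y - 50) + n = (√(-124 + 71)*4 - 50) - 43033/96613 = (√(-53)*4 - 50) - 43033/96613 = ((I*√53)*4 - 50) - 43033/96613 = (4*I*√53 - 50) - 43033/96613 = (-50 + 4*I*√53) - 43033/96613 = -4873683/96613 + 4*I*√53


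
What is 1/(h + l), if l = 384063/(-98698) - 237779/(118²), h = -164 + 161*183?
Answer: 687135476/20117974308847 ≈ 3.4155e-5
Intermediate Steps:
h = 29299 (h = -164 + 29463 = 29299)
l = -14408002477/687135476 (l = 384063*(-1/98698) - 237779/13924 = -384063/98698 - 237779*1/13924 = -384063/98698 - 237779/13924 = -14408002477/687135476 ≈ -20.968)
1/(h + l) = 1/(29299 - 14408002477/687135476) = 1/(20117974308847/687135476) = 687135476/20117974308847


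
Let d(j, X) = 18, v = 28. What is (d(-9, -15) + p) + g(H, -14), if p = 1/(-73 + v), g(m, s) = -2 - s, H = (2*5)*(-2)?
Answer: 1349/45 ≈ 29.978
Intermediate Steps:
H = -20 (H = 10*(-2) = -20)
p = -1/45 (p = 1/(-73 + 28) = 1/(-45) = -1/45 ≈ -0.022222)
(d(-9, -15) + p) + g(H, -14) = (18 - 1/45) + (-2 - 1*(-14)) = 809/45 + (-2 + 14) = 809/45 + 12 = 1349/45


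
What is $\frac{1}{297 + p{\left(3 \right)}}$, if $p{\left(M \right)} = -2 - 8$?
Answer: $\frac{1}{287} \approx 0.0034843$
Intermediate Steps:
$p{\left(M \right)} = -10$
$\frac{1}{297 + p{\left(3 \right)}} = \frac{1}{297 - 10} = \frac{1}{287}$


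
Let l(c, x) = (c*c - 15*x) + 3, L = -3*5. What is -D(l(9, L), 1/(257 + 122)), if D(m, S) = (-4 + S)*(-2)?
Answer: -3030/379 ≈ -7.9947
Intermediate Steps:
L = -15 (L = -1*15 = -15)
l(c, x) = 3 + c² - 15*x (l(c, x) = (c² - 15*x) + 3 = 3 + c² - 15*x)
D(m, S) = 8 - 2*S
-D(l(9, L), 1/(257 + 122)) = -(8 - 2/(257 + 122)) = -(8 - 2/379) = -1*3030/379 = -3030/379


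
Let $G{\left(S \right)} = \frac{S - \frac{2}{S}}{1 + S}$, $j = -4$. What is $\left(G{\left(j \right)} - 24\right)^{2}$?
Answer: $\frac{18769}{36} \approx 521.36$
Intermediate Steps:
$G{\left(S \right)} = \frac{S - \frac{2}{S}}{1 + S}$
$\left(G{\left(j \right)} - 24\right)^{2} = \left(\frac{-2 + \left(-4\right)^{2}}{\left(-4\right) \left(1 - 4\right)} - 24\right)^{2} = \left(- \frac{-2 + 16}{4 \left(-3\right)} - 24\right)^{2} = \left(\left(- \frac{1}{4}\right) \left(- \frac{1}{3}\right) 14 - 24\right)^{2} = \left(\frac{7}{6} - 24\right)^{2} = \left(- \frac{137}{6}\right)^{2} = \frac{18769}{36}$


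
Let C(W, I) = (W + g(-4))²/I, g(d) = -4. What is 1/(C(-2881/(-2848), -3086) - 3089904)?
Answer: -25030866944/77342975966170497 ≈ -3.2363e-7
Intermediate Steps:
C(W, I) = (-4 + W)²/I (C(W, I) = (W - 4)²/I = (-4 + W)²/I)
1/(C(-2881/(-2848), -3086) - 3089904) = 1/((-4 - 2881/(-2848))²/(-3086) - 3089904) = 1/(-(-4 - 2881*(-1/2848))²/3086 - 3089904) = 1/(-(-4 + 2881/2848)²/3086 - 3089904) = 1/(-(-8511/2848)²/3086 - 3089904) = 1/(-1/3086*72437121/8111104 - 3089904) = 1/(-72437121/25030866944 - 3089904) = 1/(-77342975966170497/25030866944) = -25030866944/77342975966170497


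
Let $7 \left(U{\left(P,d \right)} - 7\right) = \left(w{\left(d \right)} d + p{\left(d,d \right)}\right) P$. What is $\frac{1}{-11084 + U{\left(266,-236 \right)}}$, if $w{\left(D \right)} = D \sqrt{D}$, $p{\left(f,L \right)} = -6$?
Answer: $- \frac{595}{55638275371851} - \frac{222784 i \sqrt{59}}{55638275371851} \approx -1.0694 \cdot 10^{-11} - 3.0756 \cdot 10^{-8} i$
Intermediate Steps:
$w{\left(D \right)} = D^{\frac{3}{2}}$
$U{\left(P,d \right)} = 7 + \frac{P \left(-6 + d^{\frac{5}{2}}\right)}{7}$ ($U{\left(P,d \right)} = 7 + \frac{\left(d^{\frac{3}{2}} d - 6\right) P}{7} = 7 + \frac{\left(d^{\frac{5}{2}} - 6\right) P}{7} = 7 + \frac{\left(-6 + d^{\frac{5}{2}}\right) P}{7} = 7 + \frac{P \left(-6 + d^{\frac{5}{2}}\right)}{7}$)
$\frac{1}{-11084 + U{\left(266,-236 \right)}} = \frac{1}{-11084 + \left(7 - 228 + \frac{1}{7} \cdot 266 \left(-236\right)^{\frac{5}{2}}\right)} = \frac{1}{-11084 + \left(7 - 228 + \frac{1}{7} \cdot 266 \cdot 111392 i \sqrt{59}\right)} = \frac{1}{-11084 + \left(7 - 228 + 4232896 i \sqrt{59}\right)} = \frac{1}{-11084 - \left(221 - 4232896 i \sqrt{59}\right)} = \frac{1}{-11305 + 4232896 i \sqrt{59}}$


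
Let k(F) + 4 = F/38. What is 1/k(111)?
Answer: -38/41 ≈ -0.92683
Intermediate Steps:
k(F) = -4 + F/38
1/k(111) = 1/(-4 + (1/38)*111) = 1/(-4 + 111/38) = 1/(-41/38) = -38/41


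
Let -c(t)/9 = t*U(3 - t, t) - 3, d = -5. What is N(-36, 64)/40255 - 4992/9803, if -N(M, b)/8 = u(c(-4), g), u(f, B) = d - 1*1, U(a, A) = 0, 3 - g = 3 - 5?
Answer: -200482416/394619765 ≈ -0.50804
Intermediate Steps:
g = 5 (g = 3 - (3 - 5) = 3 - 1*(-2) = 3 + 2 = 5)
c(t) = 27 (c(t) = -9*(t*0 - 3) = -9*(0 - 3) = -9*(-3) = 27)
u(f, B) = -6 (u(f, B) = -5 - 1*1 = -5 - 1 = -6)
N(M, b) = 48 (N(M, b) = -8*(-6) = 48)
N(-36, 64)/40255 - 4992/9803 = 48/40255 - 4992/9803 = -200482416/394619765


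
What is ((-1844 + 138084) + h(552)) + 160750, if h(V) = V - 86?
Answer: 297456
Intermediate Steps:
h(V) = -86 + V
((-1844 + 138084) + h(552)) + 160750 = ((-1844 + 138084) + (-86 + 552)) + 160750 = (136240 + 466) + 160750 = 136706 + 160750 = 297456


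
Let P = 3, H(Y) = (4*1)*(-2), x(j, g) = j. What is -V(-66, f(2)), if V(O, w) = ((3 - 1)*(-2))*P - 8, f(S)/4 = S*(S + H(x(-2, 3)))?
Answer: 20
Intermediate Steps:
H(Y) = -8 (H(Y) = 4*(-2) = -8)
f(S) = 4*S*(-8 + S) (f(S) = 4*(S*(S - 8)) = 4*(S*(-8 + S)) = 4*S*(-8 + S))
V(O, w) = -20 (V(O, w) = ((3 - 1)*(-2))*3 - 8 = (2*(-2))*3 - 8 = -4*3 - 8 = -12 - 8 = -20)
-V(-66, f(2)) = -1*(-20) = 20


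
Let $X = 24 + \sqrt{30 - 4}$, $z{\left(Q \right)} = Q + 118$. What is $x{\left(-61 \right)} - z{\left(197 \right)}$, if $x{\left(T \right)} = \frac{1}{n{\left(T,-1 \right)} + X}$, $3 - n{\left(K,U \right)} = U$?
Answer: $- \frac{119371}{379} - \frac{\sqrt{26}}{758} \approx -314.97$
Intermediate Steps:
$n{\left(K,U \right)} = 3 - U$
$z{\left(Q \right)} = 118 + Q$
$X = 24 + \sqrt{26}$ ($X = 24 + \sqrt{30 - 4} = 24 + \sqrt{26} \approx 29.099$)
$x{\left(T \right)} = \frac{1}{28 + \sqrt{26}}$ ($x{\left(T \right)} = \frac{1}{\left(3 - -1\right) + \left(24 + \sqrt{26}\right)} = \frac{1}{\left(3 + 1\right) + \left(24 + \sqrt{26}\right)} = \frac{1}{4 + \left(24 + \sqrt{26}\right)} = \frac{1}{28 + \sqrt{26}}$)
$x{\left(-61 \right)} - z{\left(197 \right)} = \left(\frac{14}{379} - \frac{\sqrt{26}}{758}\right) - \left(118 + 197\right) = \left(\frac{14}{379} - \frac{\sqrt{26}}{758}\right) - 315 = - \frac{119371}{379} - \frac{\sqrt{26}}{758}$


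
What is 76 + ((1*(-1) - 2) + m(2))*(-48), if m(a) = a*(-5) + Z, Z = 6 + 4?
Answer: 220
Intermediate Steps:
Z = 10
m(a) = 10 - 5*a (m(a) = a*(-5) + 10 = -5*a + 10 = 10 - 5*a)
76 + ((1*(-1) - 2) + m(2))*(-48) = 76 + ((1*(-1) - 2) + (10 - 5*2))*(-48) = 76 + ((-1 - 2) + (10 - 10))*(-48) = 76 + (-3 + 0)*(-48) = 76 - 3*(-48) = 76 + 144 = 220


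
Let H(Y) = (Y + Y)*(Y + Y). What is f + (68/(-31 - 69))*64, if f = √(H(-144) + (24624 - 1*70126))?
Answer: -1088/25 + √37442 ≈ 149.98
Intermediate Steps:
H(Y) = 4*Y² (H(Y) = (2*Y)*(2*Y) = 4*Y²)
f = √37442 (f = √(4*(-144)² + (24624 - 1*70126)) = √(4*20736 + (24624 - 70126)) = √(82944 - 45502) = √37442 ≈ 193.50)
f + (68/(-31 - 69))*64 = √37442 + (68/(-31 - 69))*64 = √37442 + (68/(-100))*64 = √37442 - 1/100*68*64 = √37442 - 17/25*64 = √37442 - 1088/25 = -1088/25 + √37442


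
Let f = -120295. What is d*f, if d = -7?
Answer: 842065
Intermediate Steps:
d*f = -7*(-120295) = 842065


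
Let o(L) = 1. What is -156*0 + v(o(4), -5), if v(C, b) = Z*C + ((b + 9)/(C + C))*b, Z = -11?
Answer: -21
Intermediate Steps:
v(C, b) = -11*C + b*(9 + b)/(2*C) (v(C, b) = -11*C + ((b + 9)/(C + C))*b = -11*C + ((9 + b)/((2*C)))*b = -11*C + ((9 + b)*(1/(2*C)))*b = -11*C + ((9 + b)/(2*C))*b = -11*C + b*(9 + b)/(2*C))
-156*0 + v(o(4), -5) = -156*0 + (½)*((-5)² - 22*1² + 9*(-5))/1 = 0 + (½)*1*(25 - 22*1 - 45) = 0 + (½)*1*(25 - 22 - 45) = 0 + (½)*1*(-42) = 0 - 21 = -21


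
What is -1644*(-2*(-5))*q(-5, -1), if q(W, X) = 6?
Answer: -98640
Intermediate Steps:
-1644*(-2*(-5))*q(-5, -1) = -1644*(-2*(-5))*6 = -16440*6 = -1644*60 = -98640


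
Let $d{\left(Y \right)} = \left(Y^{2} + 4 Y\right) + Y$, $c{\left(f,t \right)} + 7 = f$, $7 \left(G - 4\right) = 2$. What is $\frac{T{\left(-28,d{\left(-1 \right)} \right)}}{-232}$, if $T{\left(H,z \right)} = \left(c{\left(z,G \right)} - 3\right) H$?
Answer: $- \frac{49}{29} \approx -1.6897$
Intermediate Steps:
$G = \frac{30}{7}$ ($G = 4 + \frac{1}{7} \cdot 2 = 4 + \frac{2}{7} = \frac{30}{7} \approx 4.2857$)
$c{\left(f,t \right)} = -7 + f$
$d{\left(Y \right)} = Y^{2} + 5 Y$
$T{\left(H,z \right)} = H \left(-10 + z\right)$ ($T{\left(H,z \right)} = \left(\left(-7 + z\right) - 3\right) H = \left(-10 + z\right) H = H \left(-10 + z\right)$)
$\frac{T{\left(-28,d{\left(-1 \right)} \right)}}{-232} = \frac{\left(-28\right) \left(-10 - \left(5 - 1\right)\right)}{-232} = - 28 \left(-10 - 4\right) \left(- \frac{1}{232}\right) = \left(-28\right) \left(-14\right) \left(- \frac{1}{232}\right) = 392 \left(- \frac{1}{232}\right) = - \frac{49}{29}$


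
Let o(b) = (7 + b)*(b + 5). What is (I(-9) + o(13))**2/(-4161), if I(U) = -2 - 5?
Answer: -124609/4161 ≈ -29.947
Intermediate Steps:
I(U) = -7
o(b) = (5 + b)*(7 + b) (o(b) = (7 + b)*(5 + b) = (5 + b)*(7 + b))
(I(-9) + o(13))**2/(-4161) = (-7 + (35 + 13**2 + 12*13))**2/(-4161) = (-7 + (35 + 169 + 156))**2*(-1/4161) = (-7 + 360)**2*(-1/4161) = 353**2*(-1/4161) = 124609*(-1/4161) = -124609/4161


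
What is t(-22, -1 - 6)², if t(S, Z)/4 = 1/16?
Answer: 1/16 ≈ 0.062500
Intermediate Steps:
t(S, Z) = ¼ (t(S, Z) = 4/16 = 4*(1/16) = ¼)
t(-22, -1 - 6)² = (¼)² = 1/16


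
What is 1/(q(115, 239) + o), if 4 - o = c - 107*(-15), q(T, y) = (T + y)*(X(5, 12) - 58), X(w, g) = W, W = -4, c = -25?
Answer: -1/23524 ≈ -4.2510e-5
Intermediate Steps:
X(w, g) = -4
q(T, y) = -62*T - 62*y (q(T, y) = (T + y)*(-4 - 58) = (T + y)*(-62) = -62*T - 62*y)
o = -1576 (o = 4 - (-25 - 107*(-15)) = 4 - (-25 + 1605) = 4 - 1*1580 = 4 - 1580 = -1576)
1/(q(115, 239) + o) = 1/((-62*115 - 62*239) - 1576) = 1/((-7130 - 14818) - 1576) = 1/(-21948 - 1576) = 1/(-23524) = -1/23524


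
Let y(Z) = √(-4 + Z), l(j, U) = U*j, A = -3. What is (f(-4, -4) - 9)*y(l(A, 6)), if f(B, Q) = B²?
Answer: 7*I*√22 ≈ 32.833*I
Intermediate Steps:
(f(-4, -4) - 9)*y(l(A, 6)) = ((-4)² - 9)*√(-4 + 6*(-3)) = (16 - 9)*√(-4 - 18) = 7*√(-22) = 7*(I*√22) = 7*I*√22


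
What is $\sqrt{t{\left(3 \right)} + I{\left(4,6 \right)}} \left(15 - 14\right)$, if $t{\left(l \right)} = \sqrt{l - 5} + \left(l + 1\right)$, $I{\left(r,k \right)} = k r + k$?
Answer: $\sqrt{34 + i \sqrt{2}} \approx 5.8322 + 0.1212 i$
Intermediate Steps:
$I{\left(r,k \right)} = k + k r$
$t{\left(l \right)} = 1 + l + \sqrt{-5 + l}$ ($t{\left(l \right)} = \sqrt{-5 + l} + \left(1 + l\right) = 1 + l + \sqrt{-5 + l}$)
$\sqrt{t{\left(3 \right)} + I{\left(4,6 \right)}} \left(15 - 14\right) = \sqrt{\left(1 + 3 + \sqrt{-5 + 3}\right) + 6 \left(1 + 4\right)} \left(15 - 14\right) = \sqrt{\left(1 + 3 + \sqrt{-2}\right) + 6 \cdot 5} \cdot 1 = \sqrt{\left(1 + 3 + i \sqrt{2}\right) + 30} \cdot 1 = \sqrt{\left(4 + i \sqrt{2}\right) + 30} \cdot 1 = \sqrt{34 + i \sqrt{2}} \cdot 1 = \sqrt{34 + i \sqrt{2}}$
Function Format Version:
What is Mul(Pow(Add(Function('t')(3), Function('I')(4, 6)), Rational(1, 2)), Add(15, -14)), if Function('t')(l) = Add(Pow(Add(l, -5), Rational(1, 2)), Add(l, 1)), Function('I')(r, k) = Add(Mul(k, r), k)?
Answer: Pow(Add(34, Mul(I, Pow(2, Rational(1, 2)))), Rational(1, 2)) ≈ Add(5.8322, Mul(0.1212, I))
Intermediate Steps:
Function('I')(r, k) = Add(k, Mul(k, r))
Function('t')(l) = Add(1, l, Pow(Add(-5, l), Rational(1, 2))) (Function('t')(l) = Add(Pow(Add(-5, l), Rational(1, 2)), Add(1, l)) = Add(1, l, Pow(Add(-5, l), Rational(1, 2))))
Mul(Pow(Add(Function('t')(3), Function('I')(4, 6)), Rational(1, 2)), Add(15, -14)) = Mul(Pow(Add(Add(1, 3, Pow(Add(-5, 3), Rational(1, 2))), Mul(6, Add(1, 4))), Rational(1, 2)), Add(15, -14)) = Mul(Pow(Add(Add(1, 3, Pow(-2, Rational(1, 2))), Mul(6, 5)), Rational(1, 2)), 1) = Mul(Pow(Add(Add(1, 3, Mul(I, Pow(2, Rational(1, 2)))), 30), Rational(1, 2)), 1) = Mul(Pow(Add(Add(4, Mul(I, Pow(2, Rational(1, 2)))), 30), Rational(1, 2)), 1) = Mul(Pow(Add(34, Mul(I, Pow(2, Rational(1, 2)))), Rational(1, 2)), 1) = Pow(Add(34, Mul(I, Pow(2, Rational(1, 2)))), Rational(1, 2))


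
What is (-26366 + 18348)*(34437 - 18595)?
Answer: -127021156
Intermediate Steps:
(-26366 + 18348)*(34437 - 18595) = -8018*15842 = -127021156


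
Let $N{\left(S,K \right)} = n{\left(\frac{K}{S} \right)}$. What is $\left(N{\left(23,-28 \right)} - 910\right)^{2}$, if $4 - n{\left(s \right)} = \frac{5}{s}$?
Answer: $\frac{637714009}{784} \approx 8.1341 \cdot 10^{5}$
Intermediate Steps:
$n{\left(s \right)} = 4 - \frac{5}{s}$
$N{\left(S,K \right)} = 4 - \frac{5 S}{K}$ ($N{\left(S,K \right)} = 4 - \frac{5}{K \frac{1}{S}} = 4 - 5 \frac{S}{K} = 4 - \frac{5 S}{K}$)
$\left(N{\left(23,-28 \right)} - 910\right)^{2} = \left(\left(4 - \frac{115}{-28}\right) - 910\right)^{2} = \left(\left(4 - 115 \left(- \frac{1}{28}\right)\right) - 910\right)^{2} = \left(\left(4 + \frac{115}{28}\right) - 910\right)^{2} = \left(\frac{227}{28} - 910\right)^{2} = \left(- \frac{25253}{28}\right)^{2} = \frac{637714009}{784}$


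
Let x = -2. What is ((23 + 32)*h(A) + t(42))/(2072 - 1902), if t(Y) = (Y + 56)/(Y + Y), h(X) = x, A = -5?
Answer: -653/1020 ≈ -0.64020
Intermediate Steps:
h(X) = -2
t(Y) = (56 + Y)/(2*Y) (t(Y) = (56 + Y)/((2*Y)) = (56 + Y)*(1/(2*Y)) = (56 + Y)/(2*Y))
((23 + 32)*h(A) + t(42))/(2072 - 1902) = ((23 + 32)*(-2) + (1/2)*(56 + 42)/42)/(2072 - 1902) = (55*(-2) + (1/2)*(1/42)*98)/170 = (-110 + 7/6)*(1/170) = -653/6*1/170 = -653/1020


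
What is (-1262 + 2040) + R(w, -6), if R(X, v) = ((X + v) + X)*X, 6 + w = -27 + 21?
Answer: 1138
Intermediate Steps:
w = -12 (w = -6 + (-27 + 21) = -6 - 6 = -12)
R(X, v) = X*(v + 2*X) (R(X, v) = (v + 2*X)*X = X*(v + 2*X))
(-1262 + 2040) + R(w, -6) = (-1262 + 2040) - 12*(-6 + 2*(-12)) = 778 - 12*(-6 - 24) = 778 - 12*(-30) = 778 + 360 = 1138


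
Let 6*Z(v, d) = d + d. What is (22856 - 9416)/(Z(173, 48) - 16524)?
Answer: -3360/4127 ≈ -0.81415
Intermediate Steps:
Z(v, d) = d/3 (Z(v, d) = (d + d)/6 = (2*d)/6 = d/3)
(22856 - 9416)/(Z(173, 48) - 16524) = (22856 - 9416)/((⅓)*48 - 16524) = 13440/(16 - 16524) = 13440/(-16508) = 13440*(-1/16508) = -3360/4127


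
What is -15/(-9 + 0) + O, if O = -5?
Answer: -10/3 ≈ -3.3333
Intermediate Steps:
-15/(-9 + 0) + O = -15/(-9 + 0) - 5 = -15/(-9) - 5 = -⅑*(-15) - 5 = 5/3 - 5 = -10/3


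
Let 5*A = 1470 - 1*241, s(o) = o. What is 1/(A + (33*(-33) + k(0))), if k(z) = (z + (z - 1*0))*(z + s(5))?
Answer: -5/4216 ≈ -0.0011860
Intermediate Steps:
A = 1229/5 (A = (1470 - 1*241)/5 = (1470 - 241)/5 = (⅕)*1229 = 1229/5 ≈ 245.80)
k(z) = 2*z*(5 + z) (k(z) = (z + (z - 1*0))*(z + 5) = (z + (z + 0))*(5 + z) = (z + z)*(5 + z) = (2*z)*(5 + z) = 2*z*(5 + z))
1/(A + (33*(-33) + k(0))) = 1/(1229/5 + (33*(-33) + 2*0*(5 + 0))) = 1/(1229/5 + (-1089 + 2*0*5)) = 1/(1229/5 + (-1089 + 0)) = 1/(1229/5 - 1089) = 1/(-4216/5) = -5/4216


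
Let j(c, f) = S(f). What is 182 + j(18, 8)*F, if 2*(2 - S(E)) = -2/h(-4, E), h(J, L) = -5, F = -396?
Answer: -2654/5 ≈ -530.80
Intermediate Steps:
S(E) = 9/5 (S(E) = 2 - (-1)/(-5) = 2 - (-1)*(-1)/5 = 2 - ½*⅖ = 2 - ⅕ = 9/5)
j(c, f) = 9/5
182 + j(18, 8)*F = 182 + (9/5)*(-396) = 182 - 3564/5 = -2654/5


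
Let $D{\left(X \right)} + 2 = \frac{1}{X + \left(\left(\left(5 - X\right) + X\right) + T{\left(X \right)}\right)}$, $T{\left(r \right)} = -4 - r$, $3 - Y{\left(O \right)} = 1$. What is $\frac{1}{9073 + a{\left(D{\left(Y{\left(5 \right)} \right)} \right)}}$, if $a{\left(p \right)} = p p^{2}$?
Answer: $\frac{1}{9072} \approx 0.00011023$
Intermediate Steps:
$Y{\left(O \right)} = 2$ ($Y{\left(O \right)} = 3 - 1 = 2$)
$D{\left(X \right)} = -1$ ($D{\left(X \right)} = -2 + \frac{1}{X + \left(\left(\left(5 - X\right) + X\right) - \left(4 + X\right)\right)} = -2 + \frac{1}{X + \left(5 - \left(4 + X\right)\right)} = -2 + \frac{1}{X - \left(-1 + X\right)} = -2 + 1^{-1} = -2 + 1 = -1$)
$a{\left(p \right)} = p^{3}$
$\frac{1}{9073 + a{\left(D{\left(Y{\left(5 \right)} \right)} \right)}} = \frac{1}{9073 + \left(-1\right)^{3}} = \frac{1}{9073 - 1} = \frac{1}{9072}$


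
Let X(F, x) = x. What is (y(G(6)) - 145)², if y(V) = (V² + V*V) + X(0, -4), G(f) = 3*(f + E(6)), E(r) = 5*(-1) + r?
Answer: 537289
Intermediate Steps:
E(r) = -5 + r
G(f) = 3 + 3*f (G(f) = 3*(f + (-5 + 6)) = 3*(f + 1) = 3*(1 + f) = 3 + 3*f)
y(V) = -4 + 2*V² (y(V) = (V² + V*V) - 4 = (V² + V²) - 4 = 2*V² - 4 = -4 + 2*V²)
(y(G(6)) - 145)² = ((-4 + 2*(3 + 3*6)²) - 145)² = ((-4 + 2*(3 + 18)²) - 145)² = ((-4 + 2*21²) - 145)² = ((-4 + 2*441) - 145)² = ((-4 + 882) - 145)² = (878 - 145)² = 733² = 537289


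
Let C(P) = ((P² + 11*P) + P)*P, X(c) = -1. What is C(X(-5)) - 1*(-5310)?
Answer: 5321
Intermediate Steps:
C(P) = P*(P² + 12*P) (C(P) = (P² + 12*P)*P = P*(P² + 12*P))
C(X(-5)) - 1*(-5310) = (-1)²*(12 - 1) - 1*(-5310) = 1*11 + 5310 = 11 + 5310 = 5321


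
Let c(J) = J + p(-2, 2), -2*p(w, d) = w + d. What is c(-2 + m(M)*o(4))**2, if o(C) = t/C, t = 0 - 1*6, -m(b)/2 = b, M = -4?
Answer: 196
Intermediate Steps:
m(b) = -2*b
p(w, d) = -d/2 - w/2 (p(w, d) = -(w + d)/2 = -(d + w)/2 = -d/2 - w/2)
t = -6 (t = 0 - 6 = -6)
o(C) = -6/C
c(J) = J (c(J) = J + (-1/2*2 - 1/2*(-2)) = J + (-1 + 1) = J + 0 = J)
c(-2 + m(M)*o(4))**2 = (-2 + (-2*(-4))*(-6/4))**2 = (-2 + 8*(-6*1/4))**2 = (-2 + 8*(-3/2))**2 = (-2 - 12)**2 = (-14)**2 = 196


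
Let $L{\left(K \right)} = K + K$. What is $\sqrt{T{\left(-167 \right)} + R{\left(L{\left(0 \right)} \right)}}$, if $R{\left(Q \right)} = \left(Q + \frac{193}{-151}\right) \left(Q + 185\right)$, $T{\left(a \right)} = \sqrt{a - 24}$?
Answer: $\frac{\sqrt{-5391455 + 22801 i \sqrt{191}}}{151} \approx 0.44919 + 15.384 i$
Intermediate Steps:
$T{\left(a \right)} = \sqrt{-24 + a}$
$L{\left(K \right)} = 2 K$
$R{\left(Q \right)} = \left(185 + Q\right) \left(- \frac{193}{151} + Q\right)$ ($R{\left(Q \right)} = \left(Q + 193 \left(- \frac{1}{151}\right)\right) \left(185 + Q\right) = \left(Q - \frac{193}{151}\right) \left(185 + Q\right) = \left(- \frac{193}{151} + Q\right) \left(185 + Q\right) = \left(185 + Q\right) \left(- \frac{193}{151} + Q\right)$)
$\sqrt{T{\left(-167 \right)} + R{\left(L{\left(0 \right)} \right)}} = \sqrt{\sqrt{-24 - 167} + \left(- \frac{35705}{151} + \left(2 \cdot 0\right)^{2} + \frac{27742 \cdot 2 \cdot 0}{151}\right)} = \sqrt{\sqrt{-191} + \left(- \frac{35705}{151} + 0^{2} + \frac{27742}{151} \cdot 0\right)} = \sqrt{i \sqrt{191} + \left(- \frac{35705}{151} + 0 + 0\right)} = \sqrt{i \sqrt{191} - \frac{35705}{151}} = \sqrt{- \frac{35705}{151} + i \sqrt{191}}$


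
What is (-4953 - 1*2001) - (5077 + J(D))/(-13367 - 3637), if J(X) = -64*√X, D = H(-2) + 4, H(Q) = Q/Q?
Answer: -118240739/17004 - 16*√5/4251 ≈ -6953.7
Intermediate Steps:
H(Q) = 1
D = 5 (D = 1 + 4 = 5)
(-4953 - 1*2001) - (5077 + J(D))/(-13367 - 3637) = (-4953 - 1*2001) - (5077 - 64*√5)/(-13367 - 3637) = (-4953 - 2001) - (5077 - 64*√5)/(-17004) = -6954 - (5077 - 64*√5)*(-1)/17004 = -6954 - (-5077/17004 + 16*√5/4251) = -6954 + (5077/17004 - 16*√5/4251) = -118240739/17004 - 16*√5/4251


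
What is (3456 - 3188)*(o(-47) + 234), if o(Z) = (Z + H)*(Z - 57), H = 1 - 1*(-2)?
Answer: 1289080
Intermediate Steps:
H = 3 (H = 1 + 2 = 3)
o(Z) = (-57 + Z)*(3 + Z) (o(Z) = (Z + 3)*(Z - 57) = (3 + Z)*(-57 + Z) = (-57 + Z)*(3 + Z))
(3456 - 3188)*(o(-47) + 234) = (3456 - 3188)*((-171 + (-47)**2 - 54*(-47)) + 234) = 268*((-171 + 2209 + 2538) + 234) = 268*(4576 + 234) = 268*4810 = 1289080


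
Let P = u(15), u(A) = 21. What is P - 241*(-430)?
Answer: 103651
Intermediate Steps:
P = 21
P - 241*(-430) = 21 - 241*(-430) = 21 + 103630 = 103651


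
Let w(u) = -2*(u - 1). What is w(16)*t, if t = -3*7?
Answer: 630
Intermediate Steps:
w(u) = 2 - 2*u (w(u) = -2*(-1 + u) = 2 - 2*u)
t = -21
w(16)*t = (2 - 2*16)*(-21) = (2 - 32)*(-21) = -30*(-21) = 630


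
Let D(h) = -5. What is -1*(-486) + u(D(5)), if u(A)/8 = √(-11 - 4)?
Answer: 486 + 8*I*√15 ≈ 486.0 + 30.984*I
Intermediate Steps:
u(A) = 8*I*√15 (u(A) = 8*√(-11 - 4) = 8*√(-15) = 8*(I*√15) = 8*I*√15)
-1*(-486) + u(D(5)) = -1*(-486) + 8*I*√15 = 486 + 8*I*√15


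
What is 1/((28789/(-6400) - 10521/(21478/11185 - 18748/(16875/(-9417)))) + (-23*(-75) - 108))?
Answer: 421348960364800/679002284195765627 ≈ 0.00062054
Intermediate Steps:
1/((28789/(-6400) - 10521/(21478/11185 - 18748/(16875/(-9417)))) + (-23*(-75) - 108)) = 1/((28789*(-1/6400) - 10521/(21478*(1/11185) - 18748/(16875*(-1/9417)))) + (1725 - 108)) = 1/((-28789/6400 - 10521/(21478/11185 - 18748/(-5625/3139))) + 1617) = 1/((-28789/6400 - 10521/(21478/11185 - 18748*(-3139/5625))) + 1617) = 1/((-28789/6400 - 10521/(21478/11185 + 58849972/5625)) + 1617) = 1/((-28789/6400 - 10521/131671550114/12583125) + 1617) = 1/((-28789/6400 - 10521*12583125/131671550114) + 1617) = 1/((-28789/6400 - 132387058125/131671550114) + 1617) = 1/(-2318984714115973/421348960364800 + 1617) = 1/(679002284195765627/421348960364800) = 421348960364800/679002284195765627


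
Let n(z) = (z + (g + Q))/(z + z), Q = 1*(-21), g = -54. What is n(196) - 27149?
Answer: -10642287/392 ≈ -27149.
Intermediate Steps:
Q = -21
n(z) = (-75 + z)/(2*z) (n(z) = (z + (-54 - 21))/(z + z) = (z - 75)/((2*z)) = (-75 + z)*(1/(2*z)) = (-75 + z)/(2*z))
n(196) - 27149 = (1/2)*(-75 + 196)/196 - 27149 = (1/2)*(1/196)*121 - 27149 = 121/392 - 27149 = -10642287/392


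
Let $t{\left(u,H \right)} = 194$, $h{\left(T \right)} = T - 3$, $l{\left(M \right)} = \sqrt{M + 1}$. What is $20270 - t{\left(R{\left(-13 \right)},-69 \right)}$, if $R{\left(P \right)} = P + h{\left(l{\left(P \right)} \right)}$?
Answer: $20076$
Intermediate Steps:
$l{\left(M \right)} = \sqrt{1 + M}$
$h{\left(T \right)} = -3 + T$ ($h{\left(T \right)} = T - 3 = -3 + T$)
$R{\left(P \right)} = -3 + P + \sqrt{1 + P}$ ($R{\left(P \right)} = P + \left(-3 + \sqrt{1 + P}\right) = -3 + P + \sqrt{1 + P}$)
$20270 - t{\left(R{\left(-13 \right)},-69 \right)} = 20270 - 194 = 20076$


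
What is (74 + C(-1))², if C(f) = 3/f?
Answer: 5041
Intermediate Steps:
(74 + C(-1))² = (74 + 3/(-1))² = (74 + 3*(-1))² = (74 - 3)² = 71² = 5041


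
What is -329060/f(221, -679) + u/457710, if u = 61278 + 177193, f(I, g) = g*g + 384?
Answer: -1623102857/8447953470 ≈ -0.19213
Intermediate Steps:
f(I, g) = 384 + g**2 (f(I, g) = g**2 + 384 = 384 + g**2)
u = 238471
-329060/f(221, -679) + u/457710 = -329060/(384 + (-679)**2) + 238471/457710 = -329060/(384 + 461041) + 238471*(1/457710) = -329060/461425 + 238471/457710 = -329060*1/461425 + 238471/457710 = -65812/92285 + 238471/457710 = -1623102857/8447953470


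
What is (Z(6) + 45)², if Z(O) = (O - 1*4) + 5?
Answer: 2704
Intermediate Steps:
Z(O) = 1 + O (Z(O) = (O - 4) + 5 = (-4 + O) + 5 = 1 + O)
(Z(6) + 45)² = ((1 + 6) + 45)² = (7 + 45)² = 52² = 2704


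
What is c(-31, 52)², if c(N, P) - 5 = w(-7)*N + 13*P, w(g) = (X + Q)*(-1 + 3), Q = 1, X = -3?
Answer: 648025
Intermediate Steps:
w(g) = -4 (w(g) = (-3 + 1)*(-1 + 3) = -2*2 = -4)
c(N, P) = 5 - 4*N + 13*P (c(N, P) = 5 + (-4*N + 13*P) = 5 - 4*N + 13*P)
c(-31, 52)² = (5 - 4*(-31) + 13*52)² = (5 + 124 + 676)² = 805² = 648025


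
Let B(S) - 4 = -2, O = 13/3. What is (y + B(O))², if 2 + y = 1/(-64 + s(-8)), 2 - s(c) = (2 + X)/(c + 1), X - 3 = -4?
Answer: 49/187489 ≈ 0.00026135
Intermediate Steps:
O = 13/3 (O = 13*(⅓) = 13/3 ≈ 4.3333)
B(S) = 2 (B(S) = 4 - 2 = 2)
X = -1 (X = 3 - 4 = -1)
s(c) = 2 - 1/(1 + c) (s(c) = 2 - (2 - 1)/(c + 1) = 2 - 1/(1 + c))
y = -873/433 (y = -2 + 1/(-64 + (1 + 2*(-8))/(1 - 8)) = -2 + 1/(-64 + (1 - 16)/(-7)) = -2 + 1/(-64 - ⅐*(-15)) = -2 + 1/(-64 + 15/7) = -2 + 1/(-433/7) = -2 - 7/433 = -873/433 ≈ -2.0162)
(y + B(O))² = (-873/433 + 2)² = (-7/433)² = 49/187489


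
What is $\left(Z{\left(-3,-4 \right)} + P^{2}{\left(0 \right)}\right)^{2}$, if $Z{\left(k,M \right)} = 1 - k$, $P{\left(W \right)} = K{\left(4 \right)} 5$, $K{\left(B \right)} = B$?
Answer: $163216$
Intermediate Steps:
$P{\left(W \right)} = 20$ ($P{\left(W \right)} = 4 \cdot 5 = 20$)
$\left(Z{\left(-3,-4 \right)} + P^{2}{\left(0 \right)}\right)^{2} = \left(\left(1 - -3\right) + 20^{2}\right)^{2} = \left(\left(1 + 3\right) + 400\right)^{2} = \left(4 + 400\right)^{2} = 404^{2} = 163216$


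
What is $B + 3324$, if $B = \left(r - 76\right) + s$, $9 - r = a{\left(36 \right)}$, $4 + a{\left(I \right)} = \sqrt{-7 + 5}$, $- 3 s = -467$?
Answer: $\frac{10250}{3} - i \sqrt{2} \approx 3416.7 - 1.4142 i$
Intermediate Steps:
$s = \frac{467}{3}$ ($s = \left(- \frac{1}{3}\right) \left(-467\right) = \frac{467}{3} \approx 155.67$)
$a{\left(I \right)} = -4 + i \sqrt{2}$ ($a{\left(I \right)} = -4 + \sqrt{-7 + 5} = -4 + \sqrt{-2} = -4 + i \sqrt{2}$)
$r = 13 - i \sqrt{2}$ ($r = 9 - \left(-4 + i \sqrt{2}\right) = 9 + \left(4 - i \sqrt{2}\right) = 13 - i \sqrt{2} \approx 13.0 - 1.4142 i$)
$B = \frac{278}{3} - i \sqrt{2}$ ($B = \left(\left(13 - i \sqrt{2}\right) - 76\right) + \frac{467}{3} = \left(-63 - i \sqrt{2}\right) + \frac{467}{3} = \frac{278}{3} - i \sqrt{2} \approx 92.667 - 1.4142 i$)
$B + 3324 = \left(\frac{278}{3} - i \sqrt{2}\right) + 3324 = \frac{10250}{3} - i \sqrt{2}$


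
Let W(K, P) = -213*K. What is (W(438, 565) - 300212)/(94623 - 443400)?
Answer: 393506/348777 ≈ 1.1282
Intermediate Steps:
(W(438, 565) - 300212)/(94623 - 443400) = (-213*438 - 300212)/(94623 - 443400) = (-93294 - 300212)/(-348777) = -393506*(-1/348777) = 393506/348777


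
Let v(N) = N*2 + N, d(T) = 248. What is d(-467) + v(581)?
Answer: 1991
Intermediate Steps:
v(N) = 3*N (v(N) = 2*N + N = 3*N)
d(-467) + v(581) = 248 + 3*581 = 248 + 1743 = 1991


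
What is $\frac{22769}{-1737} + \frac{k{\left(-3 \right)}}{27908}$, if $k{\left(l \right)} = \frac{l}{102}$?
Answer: $- \frac{21604868305}{1648190664} \approx -13.108$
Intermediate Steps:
$k{\left(l \right)} = \frac{l}{102}$ ($k{\left(l \right)} = l \frac{1}{102} = \frac{l}{102}$)
$\frac{22769}{-1737} + \frac{k{\left(-3 \right)}}{27908} = \frac{22769}{-1737} + \frac{\frac{1}{102} \left(-3\right)}{27908} = 22769 \left(- \frac{1}{1737}\right) - \frac{1}{948872} = - \frac{22769}{1737} - \frac{1}{948872} = - \frac{21604868305}{1648190664}$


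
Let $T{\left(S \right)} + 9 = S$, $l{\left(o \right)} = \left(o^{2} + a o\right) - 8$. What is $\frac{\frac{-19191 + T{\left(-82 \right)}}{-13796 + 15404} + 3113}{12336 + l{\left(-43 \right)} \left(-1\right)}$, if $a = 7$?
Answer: $\frac{2493211}{8679984} \approx 0.28724$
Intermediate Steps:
$l{\left(o \right)} = -8 + o^{2} + 7 o$ ($l{\left(o \right)} = \left(o^{2} + 7 o\right) - 8 = -8 + o^{2} + 7 o$)
$T{\left(S \right)} = -9 + S$
$\frac{\frac{-19191 + T{\left(-82 \right)}}{-13796 + 15404} + 3113}{12336 + l{\left(-43 \right)} \left(-1\right)} = \frac{\frac{-19191 - 91}{-13796 + 15404} + 3113}{12336 + \left(-8 + \left(-43\right)^{2} + 7 \left(-43\right)\right) \left(-1\right)} = \frac{\frac{-19191 - 91}{1608} + 3113}{12336 + \left(-8 + 1849 - 301\right) \left(-1\right)} = \frac{\left(-19282\right) \frac{1}{1608} + 3113}{12336 + 1540 \left(-1\right)} = \frac{- \frac{9641}{804} + 3113}{12336 - 1540} = \frac{2493211}{804 \cdot 10796} = \frac{2493211}{804} \cdot \frac{1}{10796} = \frac{2493211}{8679984}$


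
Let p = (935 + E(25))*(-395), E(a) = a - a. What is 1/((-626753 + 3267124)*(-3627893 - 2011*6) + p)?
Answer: -1/9610842554114 ≈ -1.0405e-13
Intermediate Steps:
E(a) = 0
p = -369325 (p = (935 + 0)*(-395) = 935*(-395) = -369325)
1/((-626753 + 3267124)*(-3627893 - 2011*6) + p) = 1/((-626753 + 3267124)*(-3627893 - 2011*6) - 369325) = 1/(2640371*(-3627893 - 12066) - 369325) = 1/(2640371*(-3639959) - 369325) = 1/(-9610842184789 - 369325) = 1/(-9610842554114) = -1/9610842554114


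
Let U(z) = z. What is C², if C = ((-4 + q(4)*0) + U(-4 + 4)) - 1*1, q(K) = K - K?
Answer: 25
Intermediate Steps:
q(K) = 0
C = -5 (C = ((-4 + 0*0) + (-4 + 4)) - 1*1 = ((-4 + 0) + 0) - 1 = (-4 + 0) - 1 = -4 - 1 = -5)
C² = (-5)² = 25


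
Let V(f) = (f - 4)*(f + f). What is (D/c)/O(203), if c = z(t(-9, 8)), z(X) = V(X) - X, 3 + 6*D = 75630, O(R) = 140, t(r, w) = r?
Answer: 2801/7560 ≈ 0.37050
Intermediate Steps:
D = 25209/2 (D = -1/2 + (1/6)*75630 = -1/2 + 12605 = 25209/2 ≈ 12605.)
V(f) = 2*f*(-4 + f) (V(f) = (-4 + f)*(2*f) = 2*f*(-4 + f))
z(X) = -X + 2*X*(-4 + X) (z(X) = 2*X*(-4 + X) - X = -X + 2*X*(-4 + X))
c = 243 (c = -9*(-9 + 2*(-9)) = -9*(-9 - 18) = -9*(-27) = 243)
(D/c)/O(203) = ((25209/2)/243)/140 = ((25209/2)*(1/243))*(1/140) = (2801/54)*(1/140) = 2801/7560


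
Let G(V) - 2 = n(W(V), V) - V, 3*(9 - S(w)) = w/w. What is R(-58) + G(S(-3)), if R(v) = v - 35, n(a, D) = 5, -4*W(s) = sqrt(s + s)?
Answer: -284/3 ≈ -94.667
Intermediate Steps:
W(s) = -sqrt(2)*sqrt(s)/4 (W(s) = -sqrt(s + s)/4 = -sqrt(2)*sqrt(s)/4)
S(w) = 26/3 (S(w) = 9 - w/(3*w) = 9 - 1/3*1 = 9 - 1/3 = 26/3)
G(V) = 7 - V (G(V) = 2 + (5 - V) = 7 - V)
R(v) = -35 + v
R(-58) + G(S(-3)) = (-35 - 58) + (7 - 1*26/3) = -93 + (7 - 26/3) = -93 - 5/3 = -284/3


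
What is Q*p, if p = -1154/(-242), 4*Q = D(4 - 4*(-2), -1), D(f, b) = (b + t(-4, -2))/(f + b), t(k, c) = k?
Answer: -2885/5324 ≈ -0.54189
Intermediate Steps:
D(f, b) = (-4 + b)/(b + f) (D(f, b) = (b - 4)/(f + b) = (-4 + b)/(b + f))
Q = -5/44 (Q = ((-4 - 1)/(-1 + (4 - 4*(-2))))/4 = (-5/(-1 + (4 + 8)))/4 = (-5/(-1 + 12))/4 = (-5/11)/4 = ((1/11)*(-5))/4 = (¼)*(-5/11) = -5/44 ≈ -0.11364)
p = 577/121 (p = -1154*(-1/242) = 577/121 ≈ 4.7686)
Q*p = -5/44*577/121 = -2885/5324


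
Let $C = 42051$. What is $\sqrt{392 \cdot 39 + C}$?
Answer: $3 \sqrt{6371} \approx 239.46$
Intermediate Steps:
$\sqrt{392 \cdot 39 + C} = \sqrt{392 \cdot 39 + 42051} = \sqrt{15288 + 42051} = \sqrt{57339} = 3 \sqrt{6371}$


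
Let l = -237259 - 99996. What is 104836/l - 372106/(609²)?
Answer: -3354618154/2552683095 ≈ -1.3142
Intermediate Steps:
l = -337255
104836/l - 372106/(609²) = 104836/(-337255) - 372106/(609²) = 104836*(-1/337255) - 372106/370881 = -104836/337255 - 372106*1/370881 = -104836/337255 - 7594/7569 = -3354618154/2552683095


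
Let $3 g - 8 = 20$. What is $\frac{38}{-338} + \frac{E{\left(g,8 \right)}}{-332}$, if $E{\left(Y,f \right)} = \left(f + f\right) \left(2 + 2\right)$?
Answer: $- \frac{4281}{14027} \approx -0.3052$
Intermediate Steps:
$g = \frac{28}{3}$ ($g = \frac{8}{3} + \frac{1}{3} \cdot 20 = \frac{8}{3} + \frac{20}{3} = \frac{28}{3} \approx 9.3333$)
$E{\left(Y,f \right)} = 8 f$ ($E{\left(Y,f \right)} = 2 f 4 = 8 f$)
$\frac{38}{-338} + \frac{E{\left(g,8 \right)}}{-332} = \frac{38}{-338} + \frac{8 \cdot 8}{-332} = 38 \left(- \frac{1}{338}\right) + 64 \left(- \frac{1}{332}\right) = - \frac{19}{169} - \frac{16}{83} = - \frac{4281}{14027}$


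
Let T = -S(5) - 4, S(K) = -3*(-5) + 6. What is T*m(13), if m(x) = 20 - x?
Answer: -175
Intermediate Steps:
S(K) = 21 (S(K) = 15 + 6 = 21)
T = -25 (T = -1*21 - 4 = -21 - 4 = -25)
T*m(13) = -25*(20 - 1*13) = -25*(20 - 13) = -25*7 = -175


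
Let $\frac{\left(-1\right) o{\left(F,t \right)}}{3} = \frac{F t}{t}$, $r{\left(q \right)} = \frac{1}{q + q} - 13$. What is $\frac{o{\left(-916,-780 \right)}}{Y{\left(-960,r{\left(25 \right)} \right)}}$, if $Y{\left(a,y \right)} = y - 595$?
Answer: $- \frac{45800}{10133} \approx -4.5199$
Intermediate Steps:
$r{\left(q \right)} = -13 + \frac{1}{2 q}$ ($r{\left(q \right)} = \frac{1}{2 q} - 13 = -13 + \frac{1}{2 q}$)
$o{\left(F,t \right)} = - 3 F$ ($o{\left(F,t \right)} = - 3 \frac{F t}{t} = - 3 F$)
$Y{\left(a,y \right)} = -595 + y$
$\frac{o{\left(-916,-780 \right)}}{Y{\left(-960,r{\left(25 \right)} \right)}} = \frac{\left(-3\right) \left(-916\right)}{-595 - \left(13 - \frac{1}{2 \cdot 25}\right)} = \frac{2748}{-595 + \left(-13 + \frac{1}{2} \cdot \frac{1}{25}\right)} = \frac{2748}{-595 + \left(-13 + \frac{1}{50}\right)} = \frac{2748}{-595 - \frac{649}{50}} = \frac{2748}{- \frac{30399}{50}} = 2748 \left(- \frac{50}{30399}\right) = - \frac{45800}{10133}$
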